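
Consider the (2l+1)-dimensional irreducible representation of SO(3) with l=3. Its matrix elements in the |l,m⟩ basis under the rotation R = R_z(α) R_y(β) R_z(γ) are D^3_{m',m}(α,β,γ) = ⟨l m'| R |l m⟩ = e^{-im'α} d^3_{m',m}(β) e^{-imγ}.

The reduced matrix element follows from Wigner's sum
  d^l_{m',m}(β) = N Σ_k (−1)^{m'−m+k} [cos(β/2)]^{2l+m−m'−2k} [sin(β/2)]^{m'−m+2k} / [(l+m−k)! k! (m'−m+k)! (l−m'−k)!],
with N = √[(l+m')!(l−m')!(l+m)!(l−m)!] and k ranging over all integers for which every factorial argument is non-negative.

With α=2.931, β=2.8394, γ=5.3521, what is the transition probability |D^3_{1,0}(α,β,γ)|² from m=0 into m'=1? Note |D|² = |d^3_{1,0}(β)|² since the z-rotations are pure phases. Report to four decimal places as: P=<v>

P=0.2101

First d^3_{1,0}(β=2.8394), then the phase factors e^{-i(1)α} and e^{-i(0)γ}:
With c≡cos(β/2)=0.150522 and s≡sin(β/2)=0.988607, N=[24·2·6·6]^{1/2}=41.569219
k: max(0,(0)−(1))=0 … min(3+(0),3−(1))=2
  k=0: (−1)^1·41.5692/(12)·0.1505^5·0.9886^1 = -0.000265
  k=1: (−1)^2·41.5692/(4)·0.1505^3·0.9886^3 = +0.034244
  k=2: (−1)^3·41.5692/(12)·0.1505^1·0.9886^5 = -0.492389
d^3_{1,0}(2.8394) = -0.000265 +0.034244 -0.492389 = -0.458410
|D^3_{1,0}|² = |d^3_{1,0}(β)|² = (-0.458410)² = 0.210140 (the z-rotation phases have unit modulus)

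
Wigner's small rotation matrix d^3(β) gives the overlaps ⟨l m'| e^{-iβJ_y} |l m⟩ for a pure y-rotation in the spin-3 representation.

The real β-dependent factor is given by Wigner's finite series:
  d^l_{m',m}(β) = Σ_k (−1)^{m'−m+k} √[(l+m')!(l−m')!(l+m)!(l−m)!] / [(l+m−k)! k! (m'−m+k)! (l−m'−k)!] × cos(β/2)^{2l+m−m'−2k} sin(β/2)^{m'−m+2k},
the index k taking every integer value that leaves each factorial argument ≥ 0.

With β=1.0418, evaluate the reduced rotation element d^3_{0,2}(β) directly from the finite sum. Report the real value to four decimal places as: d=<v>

d^3_{0,2}(β=1.0418) via Wigner's sum:
Half-angle: c=0.867372, s=0.497661. N=√(6·6·120·1)=65.726707
k∈{2,3} keeps every argument non-negative
  k=2: (−1)^0·65.7267/(12)·0.8674^4·0.4977^2 = +0.767801
  k=3: (−1)^1·65.7267/(12)·0.8674^2·0.4977^4 = -0.252758
d^3_{0,2}(1.0418) = +0.767801 -0.252758 = +0.515043

d=0.5150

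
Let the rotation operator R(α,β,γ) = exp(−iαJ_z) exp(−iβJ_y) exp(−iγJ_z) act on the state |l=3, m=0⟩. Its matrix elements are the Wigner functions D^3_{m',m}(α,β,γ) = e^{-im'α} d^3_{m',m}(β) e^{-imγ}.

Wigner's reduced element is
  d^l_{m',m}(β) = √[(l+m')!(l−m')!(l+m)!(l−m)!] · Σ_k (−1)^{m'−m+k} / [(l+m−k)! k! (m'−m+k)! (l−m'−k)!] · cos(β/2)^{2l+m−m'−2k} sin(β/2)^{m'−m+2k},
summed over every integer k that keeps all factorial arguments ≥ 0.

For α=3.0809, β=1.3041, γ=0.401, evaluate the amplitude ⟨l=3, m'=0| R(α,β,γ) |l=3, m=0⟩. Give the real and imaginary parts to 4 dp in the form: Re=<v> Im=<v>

D^3_{0,0}(3.0809,1.3041,0.401) = e^{-i·0·3.0809}·d^3_{0,0}(1.3041)·e^{-i·0·0.401}. Compute d first:
c=cos(1.3041/2)=0.794841, s=sin(1.3041/2)=0.606817; N=√[6·6·6·6]=36.000000
Admissible k: 0..3 (factorial args all ≥0)
  k=0: (−1)^0·36.0000/(36)·0.7948^6·0.6068^0 = +0.252164
  k=1: (−1)^1·36.0000/(4)·0.7948^4·0.6068^2 = -1.322758
  k=2: (−1)^2·36.0000/(4)·0.7948^2·0.6068^4 = +0.770965
  k=3: (−1)^3·36.0000/(36)·0.7948^0·0.6068^6 = -0.049928
d^3_{0,0}(1.3041) = +0.252164 -1.322758 +0.770965 -0.049928 = -0.349557
D = (+1.000000+0.000000i)·(-0.349557)·(+1.000000+0.000000i) = -0.349557+0.000000i

Re=-0.3496 Im=0.0000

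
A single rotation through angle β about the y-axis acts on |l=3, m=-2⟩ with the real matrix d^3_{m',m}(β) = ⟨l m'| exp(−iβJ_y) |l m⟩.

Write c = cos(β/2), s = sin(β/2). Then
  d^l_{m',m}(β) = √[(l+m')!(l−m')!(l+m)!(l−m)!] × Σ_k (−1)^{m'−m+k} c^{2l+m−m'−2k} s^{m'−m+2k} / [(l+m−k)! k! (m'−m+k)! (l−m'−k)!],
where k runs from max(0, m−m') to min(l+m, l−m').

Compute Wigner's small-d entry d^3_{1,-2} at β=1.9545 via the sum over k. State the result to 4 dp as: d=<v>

d^3_{1,-2}(β=1.9545) via Wigner's sum:
With c≡cos(β/2)=0.559304 and s≡sin(β/2)=0.828962, N=[24·2·1·120]^{1/2}=75.894664
k: max(0,(-2)−(1))=0 … min(3+(-2),3−(1))=1
  k=0: (−1)^3·75.8947/(12)·0.5593^3·0.8290^3 = -0.630346
  k=1: (−1)^4·75.8947/(24)·0.5593^1·0.8290^5 = +0.692345
d^3_{1,-2}(1.9545) = -0.630346 +0.692345 = +0.061999

d=0.0620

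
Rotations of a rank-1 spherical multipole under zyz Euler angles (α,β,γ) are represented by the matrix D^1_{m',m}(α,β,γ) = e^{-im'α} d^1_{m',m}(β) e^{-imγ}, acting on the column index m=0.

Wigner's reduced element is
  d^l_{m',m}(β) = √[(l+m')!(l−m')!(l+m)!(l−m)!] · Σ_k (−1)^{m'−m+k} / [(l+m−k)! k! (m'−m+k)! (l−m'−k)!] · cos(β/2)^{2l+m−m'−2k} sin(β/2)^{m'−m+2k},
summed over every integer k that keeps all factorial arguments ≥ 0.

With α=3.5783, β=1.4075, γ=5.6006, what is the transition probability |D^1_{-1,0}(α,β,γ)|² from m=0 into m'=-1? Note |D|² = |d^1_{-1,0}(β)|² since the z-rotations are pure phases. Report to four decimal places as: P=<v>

P=0.4868

Split into d^1_{-1,0}(β=1.4075) × two z-phases.
Half-angle: c=0.762421, s=0.647081. N=√(1·2·1·1)=1.414214
The bounds max(0,m−m')=1 and min(l+m,l−m')=1 give 1 term
  k=1: (−1)^0·1.4142/(1)·0.7624^1·0.6471^1 = +0.697700
d^1_{-1,0}(1.4075) = +0.697700
|D^1_{-1,0}|² = |d^1_{-1,0}(β)|² = (+0.697700)² = 0.486785 (the z-rotation phases have unit modulus)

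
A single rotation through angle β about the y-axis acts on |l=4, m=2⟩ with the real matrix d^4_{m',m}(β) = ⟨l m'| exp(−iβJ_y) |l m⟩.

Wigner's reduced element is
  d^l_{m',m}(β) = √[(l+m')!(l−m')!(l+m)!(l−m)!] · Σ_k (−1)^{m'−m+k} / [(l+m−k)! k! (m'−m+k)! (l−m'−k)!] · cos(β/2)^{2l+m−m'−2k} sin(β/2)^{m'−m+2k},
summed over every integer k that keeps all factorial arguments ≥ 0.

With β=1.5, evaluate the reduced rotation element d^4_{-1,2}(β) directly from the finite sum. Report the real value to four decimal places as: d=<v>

d^4_{-1,2}(β=1.5) via Wigner's sum:
Half-angle: c=0.731689, s=0.681639. N=√(6·120·720·2)=1018.233765
k∈{3,4,5} keeps every argument non-negative
  k=3: (−1)^0·1018.2338/(72)·0.7317^5·0.6816^3 = +0.939312
  k=4: (−1)^1·1018.2338/(48)·0.7317^3·0.6816^5 = -1.222804
  k=5: (−1)^2·1018.2338/(240)·0.7317^1·0.6816^7 = +0.212248
d^4_{-1,2}(1.5) = +0.939312 -1.222804 +0.212248 = -0.071244

d=-0.0712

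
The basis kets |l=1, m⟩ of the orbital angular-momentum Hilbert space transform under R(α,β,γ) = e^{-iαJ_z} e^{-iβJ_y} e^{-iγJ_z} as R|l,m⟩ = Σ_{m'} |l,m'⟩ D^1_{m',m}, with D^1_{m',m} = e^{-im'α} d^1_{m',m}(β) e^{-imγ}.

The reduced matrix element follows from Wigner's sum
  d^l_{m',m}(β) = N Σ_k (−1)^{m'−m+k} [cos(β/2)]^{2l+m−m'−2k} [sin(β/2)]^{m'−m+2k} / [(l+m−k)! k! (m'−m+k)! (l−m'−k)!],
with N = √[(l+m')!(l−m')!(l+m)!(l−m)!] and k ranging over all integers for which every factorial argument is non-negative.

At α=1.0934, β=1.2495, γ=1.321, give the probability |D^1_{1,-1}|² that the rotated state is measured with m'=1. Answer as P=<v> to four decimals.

Split into d^1_{1,-1}(β=1.2495) × two z-phases.
c=cos(1.2495/2)=0.811109, s=sin(1.2495/2)=0.584895; N=√[2·1·1·2]=2.000000
k∈{0} keeps every argument non-negative
  k=0: (−1)^2·2.0000/(2)·0.8111^0·0.5849^2 = +0.342102
d^1_{1,-1}(1.2495) = +0.342102
|D^1_{1,-1}|² = |d^1_{1,-1}(β)|² = (+0.342102)² = 0.117033 (the z-rotation phases have unit modulus)

P=0.1170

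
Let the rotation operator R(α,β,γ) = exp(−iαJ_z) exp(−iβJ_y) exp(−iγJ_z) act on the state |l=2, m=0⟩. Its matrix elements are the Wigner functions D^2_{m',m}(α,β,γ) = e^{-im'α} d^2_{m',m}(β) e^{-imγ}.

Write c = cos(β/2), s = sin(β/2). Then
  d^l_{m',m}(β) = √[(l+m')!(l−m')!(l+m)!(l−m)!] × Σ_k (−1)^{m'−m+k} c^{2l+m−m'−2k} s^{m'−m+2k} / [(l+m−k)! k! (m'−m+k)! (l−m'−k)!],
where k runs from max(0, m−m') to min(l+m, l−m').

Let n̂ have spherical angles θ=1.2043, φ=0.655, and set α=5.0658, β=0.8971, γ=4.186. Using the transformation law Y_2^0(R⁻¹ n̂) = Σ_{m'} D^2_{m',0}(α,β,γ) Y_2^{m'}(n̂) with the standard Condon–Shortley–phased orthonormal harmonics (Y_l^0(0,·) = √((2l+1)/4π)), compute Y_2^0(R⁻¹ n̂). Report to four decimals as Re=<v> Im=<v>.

Re=-0.3153 Im=0.0000

Need the full column D^2_{m',0} for m'=−2..2 at α=5.0658, β=0.8971, γ=4.186.
cos(β/2)=0.901077, sin(β/2)=0.433659
d^2_{-2,0}: single k=2 term ⇒ +0.374022;  D = -0.284417-0.242897i
d^2_{-1,0}: k∈[1..2] ⇒ +0.777159 -0.180005 = +0.597154;  D = +0.206675-0.560249i
d^2_{0,0}: k∈[0..2] ⇒ +0.659246 -0.610775 +0.035367 = +0.083838;  D = +0.083838+0.000000i
d^2_{1,0}: k∈[0..1] ⇒ -0.777159 +0.180005 = -0.597154;  D = -0.206675-0.560249i
d^2_{2,0}: single k=0 term ⇒ +0.374022;  D = -0.284417+0.242897i
Y_2^{m'}(θ=1.2043,φ=0.655) and Σ D·Y over m':
  (-0.2844-0.2429i)·(+0.0868-0.3253i)  (+0.2067-0.5602i)·(+0.2050-0.1574i)  (+0.0838+0.0000i)·(-0.1939+0.0000i)  (-0.2067-0.5602i)·(-0.2050-0.1574i)  (-0.2844+0.2429i)·(+0.0868+0.3253i)
Y_2^0(R⁻¹ n̂) = -0.315347+0.000000i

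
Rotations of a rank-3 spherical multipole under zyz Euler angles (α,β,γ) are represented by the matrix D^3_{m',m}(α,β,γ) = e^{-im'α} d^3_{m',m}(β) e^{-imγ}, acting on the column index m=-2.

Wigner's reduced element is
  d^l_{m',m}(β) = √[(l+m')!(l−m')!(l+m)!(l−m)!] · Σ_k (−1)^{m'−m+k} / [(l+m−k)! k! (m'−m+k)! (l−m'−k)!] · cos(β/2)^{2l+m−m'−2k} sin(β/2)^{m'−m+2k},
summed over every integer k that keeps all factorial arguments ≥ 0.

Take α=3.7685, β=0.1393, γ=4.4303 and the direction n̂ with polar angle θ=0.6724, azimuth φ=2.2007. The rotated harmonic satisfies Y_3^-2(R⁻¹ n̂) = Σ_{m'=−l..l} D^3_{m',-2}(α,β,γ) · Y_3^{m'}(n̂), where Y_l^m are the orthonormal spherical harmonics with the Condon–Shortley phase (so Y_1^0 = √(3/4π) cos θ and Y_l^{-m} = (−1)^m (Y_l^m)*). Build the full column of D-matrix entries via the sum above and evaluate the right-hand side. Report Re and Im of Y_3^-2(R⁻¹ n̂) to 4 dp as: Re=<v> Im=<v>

Need the full column D^3_{m',-2} for m'=−3..3 at α=3.7685, β=0.1393, γ=4.4303.
cos(β/2)=0.997575, sin(β/2)=0.069594
d^3_{-3,-2}: single k=1 term ⇒ +0.168412;  D = +0.042359+0.162998i
d^3_{-2,-2}: k∈[0..1] ⇒ +0.985540 -0.023982 = +0.961558;  D = -0.741820-0.611798i
d^3_{-1,-2}: k∈[0..1] ⇒ -0.217420 +0.002116 = -0.215303;  D = -0.214880-0.013497i
d^3_{0,-2}: k∈[0..1] ⇒ +0.026271 -0.000128 = +0.026144;  D = -0.022092+0.013980i
d^3_{1,-2}: k∈[0..1] ⇒ -0.002116 +0.000005 = -0.002111;  D = -0.000783+0.001961i
d^3_{2,-2}: k∈[0..1] ⇒ +0.000117 -0.000000 = +0.000117;  D = +0.000029+0.000113i
d^3_{3,-2}: single k=0 term ⇒ -0.000004;  D = +0.000003+0.000003i
Y_3^{m'}(θ=0.6724,φ=2.2007) and Σ D·Y over m':
  (+0.0424+0.1630i)·(+0.0957-0.0316i)  (-0.7418-0.6118i)·(-0.0949+0.2953i)  (-0.2149-0.0135i)·(-0.2443-0.3351i)  (-0.0221+0.0140i)·(+0.0176+0.0000i)  (-0.0008+0.0020i)·(+0.2443-0.3351i)  (+0.0000+0.0001i)·(-0.0949-0.2953i)  (+0.0000+0.0000i)·(-0.0957-0.0316i)
Y_3^-2(R⁻¹ n̂) = +0.308366-0.070453i

Re=0.3084 Im=-0.0705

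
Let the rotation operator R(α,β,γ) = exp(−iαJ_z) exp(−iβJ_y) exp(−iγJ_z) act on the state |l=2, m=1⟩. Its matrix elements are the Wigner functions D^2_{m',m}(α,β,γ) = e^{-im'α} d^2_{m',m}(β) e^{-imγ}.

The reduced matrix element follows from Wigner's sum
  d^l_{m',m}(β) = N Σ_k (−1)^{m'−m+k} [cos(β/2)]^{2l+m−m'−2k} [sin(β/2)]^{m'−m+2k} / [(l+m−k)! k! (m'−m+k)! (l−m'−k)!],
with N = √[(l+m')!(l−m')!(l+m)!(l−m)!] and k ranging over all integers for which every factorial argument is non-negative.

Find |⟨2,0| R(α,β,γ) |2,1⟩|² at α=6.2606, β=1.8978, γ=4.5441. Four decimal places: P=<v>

P=0.1388

First d^2_{0,1}(β=1.8978), then the phase factors e^{-i(0)α} and e^{-i(1)γ}:
With c≡cos(β/2)=0.582577 and s≡sin(β/2)=0.812775, N=[2·2·6·1]^{1/2}=4.898979
Admissible k: 1..2 (factorial args all ≥0)
  k=1: (−1)^0·4.8990/(2)·0.5826^3·0.8128^1 = +0.393647
  k=2: (−1)^1·4.8990/(2)·0.5826^1·0.8128^3 = -0.766197
d^2_{0,1}(1.8978) = +0.393647 -0.766197 = -0.372550
|D^2_{0,1}|² = |d^2_{0,1}(β)|² = (-0.372550)² = 0.138794 (the z-rotation phases have unit modulus)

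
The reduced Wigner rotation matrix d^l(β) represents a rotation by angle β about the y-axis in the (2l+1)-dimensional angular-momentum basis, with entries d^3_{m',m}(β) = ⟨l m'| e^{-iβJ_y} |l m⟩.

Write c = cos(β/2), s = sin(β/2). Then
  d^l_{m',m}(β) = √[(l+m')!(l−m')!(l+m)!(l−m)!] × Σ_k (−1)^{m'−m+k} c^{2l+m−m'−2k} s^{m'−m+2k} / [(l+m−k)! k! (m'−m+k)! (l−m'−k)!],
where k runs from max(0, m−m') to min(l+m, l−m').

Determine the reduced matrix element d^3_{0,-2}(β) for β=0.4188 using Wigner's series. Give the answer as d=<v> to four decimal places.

d=0.2069

d^3_{0,-2}(β=0.4188) via Wigner's sum:
Half-angle: c=0.978156, s=0.207873. N=√(6·6·1·120)=65.726707
Admissible k: 0..1 (factorial args all ≥0)
  k=0: (−1)^2·65.7267/(12)·0.9782^4·0.2079^2 = +0.216665
  k=1: (−1)^3·65.7267/(12)·0.9782^2·0.2079^4 = -0.009785
d^3_{0,-2}(0.4188) = +0.216665 -0.009785 = +0.206880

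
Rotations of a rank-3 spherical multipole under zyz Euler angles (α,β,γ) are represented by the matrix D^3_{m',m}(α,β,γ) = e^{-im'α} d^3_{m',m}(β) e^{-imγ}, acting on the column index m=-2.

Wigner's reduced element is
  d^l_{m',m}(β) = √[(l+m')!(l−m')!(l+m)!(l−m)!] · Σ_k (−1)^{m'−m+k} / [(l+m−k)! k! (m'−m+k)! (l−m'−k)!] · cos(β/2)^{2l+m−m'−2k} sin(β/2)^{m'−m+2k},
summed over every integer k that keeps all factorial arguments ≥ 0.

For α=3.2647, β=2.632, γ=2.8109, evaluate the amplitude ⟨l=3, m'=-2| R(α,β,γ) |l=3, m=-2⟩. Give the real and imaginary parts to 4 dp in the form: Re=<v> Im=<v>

Re=-0.0171 Im=0.0075

First d^3_{-2,-2}(β=2.632), then the phase factors e^{-i(-2)α} and e^{-i(-2)γ}:
With c≡cos(β/2)=0.252048 and s≡sin(β/2)=0.967715, N=[1·120·1·120]^{1/2}=120.000000
Admissible k: 0..1 (factorial args all ≥0)
  k=0: (−1)^0·120.0000/(120)·0.2520^6·0.9677^0 = +0.000256
  k=1: (−1)^1·120.0000/(24)·0.2520^4·0.9677^2 = -0.018897
d^3_{-2,-2}(2.632) = +0.000256 -0.018897 = -0.018641
Attach z-rotation phases: D = e^{-i(-2)(3.2647)}·(-0.018641)·e^{-i(-2)(2.8109)} = -0.017057+0.007519i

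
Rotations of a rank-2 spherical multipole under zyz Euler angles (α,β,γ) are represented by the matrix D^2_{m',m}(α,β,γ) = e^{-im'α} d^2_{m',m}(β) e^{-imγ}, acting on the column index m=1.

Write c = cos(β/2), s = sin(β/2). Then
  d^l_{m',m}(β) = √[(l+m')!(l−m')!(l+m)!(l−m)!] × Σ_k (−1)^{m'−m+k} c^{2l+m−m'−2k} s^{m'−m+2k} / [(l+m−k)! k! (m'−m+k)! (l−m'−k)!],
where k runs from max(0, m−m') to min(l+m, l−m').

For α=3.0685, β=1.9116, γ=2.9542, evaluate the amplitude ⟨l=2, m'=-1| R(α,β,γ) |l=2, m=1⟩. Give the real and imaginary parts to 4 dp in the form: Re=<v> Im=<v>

First d^2_{-1,1}(β=1.9116), then the phase factors e^{-i(-1)α} and e^{-i(1)γ}:
Half-angle: c=0.576956, s=0.816776. N=√(1·6·6·1)=6.000000
The bounds max(0,m−m')=2 and min(l+m,l−m')=3 give 2 terms
  k=2: (−1)^0·6.0000/(2)·0.5770^2·0.8168^2 = +0.666210
  k=3: (−1)^1·6.0000/(6)·0.5770^0·0.8168^4 = -0.445052
d^2_{-1,1}(1.9116) = +0.666210 -0.445052 = +0.221158
Attach z-rotation phases: D = e^{-i(-1)(3.0685)}·(+0.221158)·e^{-i(1)(2.9542)} = +0.219715+0.025223i

Re=0.2197 Im=0.0252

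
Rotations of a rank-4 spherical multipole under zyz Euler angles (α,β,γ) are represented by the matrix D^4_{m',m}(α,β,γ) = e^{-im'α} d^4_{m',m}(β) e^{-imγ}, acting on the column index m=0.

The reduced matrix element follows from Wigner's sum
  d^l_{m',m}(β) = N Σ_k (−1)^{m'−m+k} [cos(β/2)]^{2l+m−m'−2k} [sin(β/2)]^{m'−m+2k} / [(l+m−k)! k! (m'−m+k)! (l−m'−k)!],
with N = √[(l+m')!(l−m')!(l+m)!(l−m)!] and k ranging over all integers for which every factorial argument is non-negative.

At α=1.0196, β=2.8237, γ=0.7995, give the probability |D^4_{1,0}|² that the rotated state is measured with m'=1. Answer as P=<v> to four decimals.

Split into d^4_{1,0}(β=2.8237) × two z-phases.
c=cos(2.8237/2)=0.158278, s=sin(2.8237/2)=0.987395; N=√[120·6·24·24]=643.987578
Admissible k: 0..3 (factorial args all ≥0)
  k=0: (−1)^1·643.9876/(144)·0.1583^7·0.9874^1 = -0.000011
  k=1: (−1)^2·643.9876/(24)·0.1583^5·0.9874^3 = +0.002566
  k=2: (−1)^3·643.9876/(24)·0.1583^3·0.9874^5 = -0.099858
  k=3: (−1)^4·643.9876/(144)·0.1583^1·0.9874^7 = +0.647695
d^4_{1,0}(2.8237) = -0.000011 +0.002566 -0.099858 +0.647695 = +0.550392
|D^4_{1,0}|² = |d^4_{1,0}(β)|² = (+0.550392)² = 0.302932 (the z-rotation phases have unit modulus)

P=0.3029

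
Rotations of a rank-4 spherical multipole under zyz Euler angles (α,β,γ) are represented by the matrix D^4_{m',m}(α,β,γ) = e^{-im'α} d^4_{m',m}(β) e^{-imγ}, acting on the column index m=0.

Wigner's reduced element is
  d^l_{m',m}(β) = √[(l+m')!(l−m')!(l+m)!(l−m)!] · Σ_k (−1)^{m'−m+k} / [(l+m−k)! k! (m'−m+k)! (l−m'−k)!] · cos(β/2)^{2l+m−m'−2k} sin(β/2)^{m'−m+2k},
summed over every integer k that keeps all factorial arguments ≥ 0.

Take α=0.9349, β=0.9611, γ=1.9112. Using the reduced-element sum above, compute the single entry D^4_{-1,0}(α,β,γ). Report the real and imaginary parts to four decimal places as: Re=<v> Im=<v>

First d^4_{-1,0}(β=0.9611), then the phase factors e^{-i(-1)α} and e^{-i(0)γ}:
Half-angle: c=0.886741, s=0.462267. N=√(6·120·24·24)=643.987578
k: max(0,(0)−(-1))=1 … min(4+(0),4−(-1))=4
  k=1: (−1)^0·643.9876/(144)·0.8867^7·0.4623^1 = +0.891220
  k=2: (−1)^1·643.9876/(24)·0.8867^5·0.4623^3 = -1.453210
  k=3: (−1)^2·643.9876/(24)·0.8867^3·0.4623^5 = +0.394930
  k=4: (−1)^3·643.9876/(144)·0.8867^1·0.4623^7 = -0.017888
d^4_{-1,0}(0.9611) = +0.891220 -1.453210 +0.394930 -0.017888 = -0.184948
Phases: e^{-i·(-1)·0.9349}=+0.593899+0.804540i, e^{-i·(0)·1.9112}=+1.000000+0.000000i ⇒ D=-0.109840-0.148798i

Re=-0.1098 Im=-0.1488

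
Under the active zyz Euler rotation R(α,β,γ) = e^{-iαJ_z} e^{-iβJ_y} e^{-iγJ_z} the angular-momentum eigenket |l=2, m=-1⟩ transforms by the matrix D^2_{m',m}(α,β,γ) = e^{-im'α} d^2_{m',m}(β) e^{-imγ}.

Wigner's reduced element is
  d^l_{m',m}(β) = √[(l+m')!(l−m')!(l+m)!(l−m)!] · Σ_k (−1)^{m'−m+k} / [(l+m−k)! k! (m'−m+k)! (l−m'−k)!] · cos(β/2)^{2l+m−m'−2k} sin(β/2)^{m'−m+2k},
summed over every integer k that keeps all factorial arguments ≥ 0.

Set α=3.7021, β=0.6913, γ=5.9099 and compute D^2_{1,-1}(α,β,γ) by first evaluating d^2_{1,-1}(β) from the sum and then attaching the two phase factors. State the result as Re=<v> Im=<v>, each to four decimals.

D^2_{1,-1}(3.7021,0.6913,5.9099) = e^{-i·1·3.7021}·d^2_{1,-1}(0.6913)·e^{-i·-1·5.9099}. Compute d first:
c=cos(0.6913/2)=0.940855, s=sin(0.6913/2)=0.338808; N=√[6·1·1·6]=6.000000
Admissible k: 0..1 (factorial args all ≥0)
  k=0: (−1)^2·6.0000/(2)·0.9409^2·0.3388^2 = +0.304842
  k=1: (−1)^3·6.0000/(6)·0.9409^0·0.3388^4 = -0.013177
d^2_{1,-1}(0.6913) = +0.304842 -0.013177 = +0.291665
Phases: e^{-i·(1)·3.7021}=-0.846986+0.531616i, e^{-i·(-1)·5.9099}=+0.931134-0.364676i ⇒ D=-0.173479+0.234464i

Re=-0.1735 Im=0.2345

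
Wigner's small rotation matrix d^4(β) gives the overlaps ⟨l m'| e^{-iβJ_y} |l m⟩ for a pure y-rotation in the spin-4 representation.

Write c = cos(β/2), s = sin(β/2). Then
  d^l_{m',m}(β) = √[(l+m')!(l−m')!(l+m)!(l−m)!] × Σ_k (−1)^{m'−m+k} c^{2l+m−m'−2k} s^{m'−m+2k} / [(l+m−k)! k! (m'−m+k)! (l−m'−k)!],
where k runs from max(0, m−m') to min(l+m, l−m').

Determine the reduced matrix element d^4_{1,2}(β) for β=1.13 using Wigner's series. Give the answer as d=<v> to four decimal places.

d=-0.3280

d^4_{1,2}(β=1.13) via Wigner's sum:
With c≡cos(β/2)=0.844589 and s≡sin(β/2)=0.535416, N=[120·6·720·2]^{1/2}=1018.233765
Admissible k: 1..3 (factorial args all ≥0)
  k=1: (−1)^0·1018.2338/(240)·0.8446^7·0.5354^1 = +0.696376
  k=2: (−1)^1·1018.2338/(48)·0.8446^5·0.5354^3 = -1.399284
  k=3: (−1)^2·1018.2338/(72)·0.8446^3·0.5354^5 = +0.374892
d^4_{1,2}(1.13) = +0.696376 -1.399284 +0.374892 = -0.328016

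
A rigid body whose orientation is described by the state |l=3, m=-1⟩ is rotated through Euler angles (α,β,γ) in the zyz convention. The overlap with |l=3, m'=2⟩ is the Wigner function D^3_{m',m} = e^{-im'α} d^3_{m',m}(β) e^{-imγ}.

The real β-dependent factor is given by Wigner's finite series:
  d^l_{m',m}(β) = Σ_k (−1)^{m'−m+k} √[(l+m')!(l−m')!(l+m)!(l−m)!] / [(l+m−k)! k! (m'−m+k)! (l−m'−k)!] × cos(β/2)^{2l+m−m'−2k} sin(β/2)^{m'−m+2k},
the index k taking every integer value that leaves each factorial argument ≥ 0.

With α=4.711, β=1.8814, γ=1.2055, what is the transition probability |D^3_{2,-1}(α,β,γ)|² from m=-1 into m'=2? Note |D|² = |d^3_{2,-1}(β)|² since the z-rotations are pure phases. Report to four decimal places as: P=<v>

P=0.0017

Split into d^3_{2,-1}(β=1.8814) × two z-phases.
Half-angle: c=0.589223, s=0.807971. N=√(120·1·2·24)=75.894664
Admissible k: 0..1 (factorial args all ≥0)
  k=0: (−1)^3·75.8947/(12)·0.5892^3·0.8080^3 = -0.682425
  k=1: (−1)^4·75.8947/(24)·0.5892^1·0.8080^5 = +0.641590
d^3_{2,-1}(1.8814) = -0.682425 +0.641590 = -0.040835
|D^3_{2,-1}|² = |d^3_{2,-1}(β)|² = (-0.040835)² = 0.001668 (the z-rotation phases have unit modulus)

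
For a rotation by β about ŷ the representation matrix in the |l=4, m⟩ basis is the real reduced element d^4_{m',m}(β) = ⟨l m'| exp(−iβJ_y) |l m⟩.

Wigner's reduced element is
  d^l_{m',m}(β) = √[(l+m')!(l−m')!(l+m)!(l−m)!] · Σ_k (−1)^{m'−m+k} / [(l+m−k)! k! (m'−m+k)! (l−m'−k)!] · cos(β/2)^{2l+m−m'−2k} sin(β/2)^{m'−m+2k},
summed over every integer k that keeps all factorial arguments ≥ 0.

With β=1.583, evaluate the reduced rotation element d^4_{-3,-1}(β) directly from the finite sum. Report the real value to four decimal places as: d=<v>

d=-0.3426

d^4_{-3,-1}(β=1.583) via Wigner's sum:
With c≡cos(β/2)=0.702779 and s≡sin(β/2)=0.711408, N=[1·5040·6·120]^{1/2}=1904.940944
The bounds max(0,m−m')=2 and min(l+m,l−m')=3 give 2 terms
  k=2: (−1)^0·1904.9409/(240)·0.7028^6·0.7114^2 = +0.483973
  k=3: (−1)^1·1904.9409/(144)·0.7028^4·0.7114^4 = -0.826551
d^4_{-3,-1}(1.583) = +0.483973 -0.826551 = -0.342579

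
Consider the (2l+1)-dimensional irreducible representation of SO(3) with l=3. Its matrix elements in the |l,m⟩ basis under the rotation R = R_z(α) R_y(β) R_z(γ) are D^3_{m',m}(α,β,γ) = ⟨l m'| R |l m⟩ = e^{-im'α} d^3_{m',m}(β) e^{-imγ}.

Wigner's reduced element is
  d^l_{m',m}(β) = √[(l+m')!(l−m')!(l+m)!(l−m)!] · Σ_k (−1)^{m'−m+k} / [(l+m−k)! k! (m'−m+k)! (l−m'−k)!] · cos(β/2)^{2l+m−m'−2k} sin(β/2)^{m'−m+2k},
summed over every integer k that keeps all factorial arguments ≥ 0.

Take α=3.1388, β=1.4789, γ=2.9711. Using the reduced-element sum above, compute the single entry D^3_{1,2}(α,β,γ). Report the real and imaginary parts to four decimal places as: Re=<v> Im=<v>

Re=0.2932 Im=0.1050

Split into d^3_{1,2}(β=1.4789) × two z-phases.
c=cos(1.4789/2)=0.738839, s=sin(1.4789/2)=0.673882; N=√[24·2·120·1]=75.894664
k: max(0,(2)−(1))=1 … min(3+(2),3−(1))=2
  k=1: (−1)^0·75.8947/(24)·0.7388^5·0.6739^1 = +0.469174
  k=2: (−1)^1·75.8947/(12)·0.7388^3·0.6739^3 = -0.780604
d^3_{1,2}(1.4789) = +0.469174 -0.780604 = -0.311431
Phases: e^{-i·(1)·3.1388}=-0.999996-0.002793i, e^{-i·(2)·2.9711}=+0.942426+0.334416i ⇒ D=+0.293208+0.104967i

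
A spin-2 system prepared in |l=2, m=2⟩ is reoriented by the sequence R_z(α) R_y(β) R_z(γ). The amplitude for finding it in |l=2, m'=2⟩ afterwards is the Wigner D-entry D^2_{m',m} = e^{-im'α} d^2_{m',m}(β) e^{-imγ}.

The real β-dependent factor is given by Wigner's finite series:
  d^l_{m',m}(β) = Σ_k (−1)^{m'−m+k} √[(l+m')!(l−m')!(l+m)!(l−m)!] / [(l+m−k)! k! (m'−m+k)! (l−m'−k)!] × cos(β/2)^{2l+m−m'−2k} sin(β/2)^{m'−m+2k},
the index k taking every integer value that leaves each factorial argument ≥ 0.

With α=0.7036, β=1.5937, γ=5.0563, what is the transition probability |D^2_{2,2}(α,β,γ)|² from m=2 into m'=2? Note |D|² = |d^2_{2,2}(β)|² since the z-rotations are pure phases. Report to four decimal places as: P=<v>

D^2_{2,2}(0.7036,1.5937,5.0563) = e^{-i·2·0.7036}·d^2_{2,2}(1.5937)·e^{-i·2·5.0563}. Compute d first:
c=cos(1.5937/2)=0.698963, s=sin(1.5937/2)=0.715158; N=√[24·1·24·1]=24.000000
The bounds max(0,m−m')=0 and min(l+m,l−m')=0 give 1 term
  k=0: (−1)^0·24.0000/(24)·0.6990^4·0.7152^0 = +0.238680
d^2_{2,2}(1.5937) = +0.238680
|D^2_{2,2}|² = |d^2_{2,2}(β)|² = (+0.238680)² = 0.056968 (the z-rotation phases have unit modulus)

P=0.0570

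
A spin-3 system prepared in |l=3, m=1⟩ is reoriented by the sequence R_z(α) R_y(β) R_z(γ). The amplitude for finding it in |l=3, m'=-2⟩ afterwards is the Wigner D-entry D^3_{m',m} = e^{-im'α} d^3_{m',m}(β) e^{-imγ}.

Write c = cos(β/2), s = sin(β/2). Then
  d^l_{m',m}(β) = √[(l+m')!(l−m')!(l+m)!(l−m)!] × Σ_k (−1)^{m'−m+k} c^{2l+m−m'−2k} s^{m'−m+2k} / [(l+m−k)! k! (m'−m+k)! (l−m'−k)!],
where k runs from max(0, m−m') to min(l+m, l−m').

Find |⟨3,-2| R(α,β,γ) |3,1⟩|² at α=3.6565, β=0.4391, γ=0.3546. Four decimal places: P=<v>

D^3_{-2,1}(3.6565,0.4391,0.3546) = e^{-i·-2·3.6565}·d^3_{-2,1}(0.4391)·e^{-i·1·0.3546}. Compute d first:
Half-angle: c=0.975996, s=0.217790. N=√(1·120·24·2)=75.894664
k: max(0,(1)−(-2))=3 … min(3+(1),3−(-2))=4
  k=3: (−1)^0·75.8947/(12)·0.9760^3·0.2178^3 = +0.060742
  k=4: (−1)^1·75.8947/(24)·0.9760^1·0.2178^5 = -0.001512
d^3_{-2,1}(0.4391) = +0.060742 -0.001512 = +0.059230
|D^3_{-2,1}|² = |d^3_{-2,1}(β)|² = (+0.059230)² = 0.003508 (the z-rotation phases have unit modulus)

P=0.0035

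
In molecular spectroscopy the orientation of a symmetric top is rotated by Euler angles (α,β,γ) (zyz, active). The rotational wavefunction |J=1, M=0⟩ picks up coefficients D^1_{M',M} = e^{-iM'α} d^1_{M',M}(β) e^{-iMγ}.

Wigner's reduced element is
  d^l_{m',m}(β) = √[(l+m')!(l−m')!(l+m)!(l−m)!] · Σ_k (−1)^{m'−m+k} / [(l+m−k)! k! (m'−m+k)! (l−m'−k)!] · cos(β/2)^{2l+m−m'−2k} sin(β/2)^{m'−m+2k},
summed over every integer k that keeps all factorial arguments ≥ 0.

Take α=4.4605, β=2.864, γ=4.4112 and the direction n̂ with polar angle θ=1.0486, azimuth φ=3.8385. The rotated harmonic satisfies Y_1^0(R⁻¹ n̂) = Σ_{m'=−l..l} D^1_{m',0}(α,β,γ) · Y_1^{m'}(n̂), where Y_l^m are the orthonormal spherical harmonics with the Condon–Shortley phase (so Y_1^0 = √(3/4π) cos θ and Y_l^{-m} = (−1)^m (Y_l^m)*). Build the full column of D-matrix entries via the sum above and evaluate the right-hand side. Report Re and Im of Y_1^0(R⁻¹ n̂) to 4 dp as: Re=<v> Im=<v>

Re=-0.1401 Im=0.0000

Need the full column D^1_{m',0} for m'=−1..1 at α=4.4605, β=2.864, γ=4.4112.
cos(β/2)=0.138351, sin(β/2)=0.990383
d^1_{-1,0}: single k=1 term ⇒ +0.193776;  D = -0.048296-0.187661i
d^1_{0,0}: k∈[0..1] ⇒ +0.019141 -0.980859 = -0.961718;  D = -0.961718+0.000000i
d^1_{1,0}: single k=0 term ⇒ -0.193776;  D = +0.048296-0.187661i
Y_1^{m'}(θ=1.0486,φ=3.8385) and Σ D·Y over m':
  (-0.0483-0.1877i)·(-0.2296+0.1922i)  (-0.9617+0.0000i)·(+0.2437+0.0000i)  (+0.0483-0.1877i)·(+0.2296+0.1922i)
Y_1^0(R⁻¹ n̂) = -0.140061+0.000000i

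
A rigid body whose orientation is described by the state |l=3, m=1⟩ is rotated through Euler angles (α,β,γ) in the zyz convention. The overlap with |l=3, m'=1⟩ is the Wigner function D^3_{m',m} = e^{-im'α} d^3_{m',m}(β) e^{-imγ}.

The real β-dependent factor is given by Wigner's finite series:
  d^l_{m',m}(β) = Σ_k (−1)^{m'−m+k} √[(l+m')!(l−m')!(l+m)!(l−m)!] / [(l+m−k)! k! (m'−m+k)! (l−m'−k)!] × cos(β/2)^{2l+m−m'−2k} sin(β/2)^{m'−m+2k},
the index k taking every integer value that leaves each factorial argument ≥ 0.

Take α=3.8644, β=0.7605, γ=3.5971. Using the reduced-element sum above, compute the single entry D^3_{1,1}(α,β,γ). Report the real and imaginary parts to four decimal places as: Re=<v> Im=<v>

Split into d^3_{1,1}(β=0.7605) × two z-phases.
c=cos(0.7605/2)=0.928572, s=sin(0.7605/2)=0.371153; N=√[24·2·24·2]=48.000000
Admissible k: 0..2 (factorial args all ≥0)
  k=0: (−1)^0·48.0000/(48)·0.9286^6·0.3712^0 = +0.641052
  k=1: (−1)^1·48.0000/(6)·0.9286^4·0.3712^2 = -0.819327
  k=2: (−1)^2·48.0000/(8)·0.9286^2·0.3712^4 = +0.098173
d^3_{1,1}(0.7605) = +0.641052 -0.819327 +0.098173 = -0.080102
Phases: e^{-i·(1)·3.8644}=-0.749952+0.661493i, e^{-i·(1)·3.5971}=-0.898038+0.439918i ⇒ D=-0.030638+0.074011i

Re=-0.0306 Im=0.0740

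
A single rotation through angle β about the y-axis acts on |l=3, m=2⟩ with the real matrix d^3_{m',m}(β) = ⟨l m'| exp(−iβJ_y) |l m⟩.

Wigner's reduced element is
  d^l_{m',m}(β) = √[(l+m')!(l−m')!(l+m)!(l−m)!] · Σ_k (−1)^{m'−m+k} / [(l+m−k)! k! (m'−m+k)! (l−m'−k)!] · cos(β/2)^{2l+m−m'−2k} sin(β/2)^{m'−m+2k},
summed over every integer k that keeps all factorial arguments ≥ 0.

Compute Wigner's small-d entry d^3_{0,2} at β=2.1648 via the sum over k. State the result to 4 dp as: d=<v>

d=-0.5263

d^3_{0,2}(β=2.1648) via Wigner's sum:
c=cos(2.1648/2)=0.469210, s=sin(2.1648/2)=0.883086; N=√[6·6·120·1]=65.726707
k: max(0,(2)−(0))=2 … min(3+(2),3−(0))=3
  k=2: (−1)^0·65.7267/(12)·0.4692^4·0.8831^2 = +0.207032
  k=3: (−1)^1·65.7267/(12)·0.4692^2·0.8831^4 = -0.733345
d^3_{0,2}(2.1648) = +0.207032 -0.733345 = -0.526314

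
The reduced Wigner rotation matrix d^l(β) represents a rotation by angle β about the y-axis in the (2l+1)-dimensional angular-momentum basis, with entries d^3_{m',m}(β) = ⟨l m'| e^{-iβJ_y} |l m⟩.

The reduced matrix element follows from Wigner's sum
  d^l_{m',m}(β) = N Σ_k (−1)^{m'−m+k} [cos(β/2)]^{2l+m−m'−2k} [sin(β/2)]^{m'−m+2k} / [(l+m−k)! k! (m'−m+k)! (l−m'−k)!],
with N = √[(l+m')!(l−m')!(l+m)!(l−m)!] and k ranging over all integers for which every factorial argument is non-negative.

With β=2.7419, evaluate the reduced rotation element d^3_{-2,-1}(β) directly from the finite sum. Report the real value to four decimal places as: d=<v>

d=-0.0456

d^3_{-2,-1}(β=2.7419) via Wigner's sum:
With c≡cos(β/2)=0.198519 and s≡sin(β/2)=0.980097, N=[1·120·2·24]^{1/2}=75.894664
k∈{1,2} keeps every argument non-negative
  k=1: (−1)^0·75.8947/(24)·0.1985^5·0.9801^1 = +0.000956
  k=2: (−1)^1·75.8947/(12)·0.1985^3·0.9801^3 = -0.046585
d^3_{-2,-1}(2.7419) = +0.000956 -0.046585 = -0.045629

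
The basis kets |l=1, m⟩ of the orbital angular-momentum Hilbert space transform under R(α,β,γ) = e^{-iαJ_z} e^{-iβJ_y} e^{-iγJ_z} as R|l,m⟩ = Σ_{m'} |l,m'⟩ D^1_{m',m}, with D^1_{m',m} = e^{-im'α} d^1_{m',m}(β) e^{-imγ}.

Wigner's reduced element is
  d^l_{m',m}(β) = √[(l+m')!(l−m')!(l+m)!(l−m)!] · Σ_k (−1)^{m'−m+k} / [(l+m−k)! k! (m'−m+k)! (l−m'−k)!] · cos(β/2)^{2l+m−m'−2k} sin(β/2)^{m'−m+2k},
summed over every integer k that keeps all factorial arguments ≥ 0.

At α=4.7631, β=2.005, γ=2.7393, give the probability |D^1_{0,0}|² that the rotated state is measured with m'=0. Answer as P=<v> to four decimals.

P=0.1770

First d^1_{0,0}(β=2.005), then the phase factors e^{-i(0)α} and e^{-i(0)γ}:
Half-angle: c=0.538197, s=0.842819. N=√(1·1·1·1)=1.000000
Admissible k: 0..1 (factorial args all ≥0)
  k=0: (−1)^0·1.0000/(1)·0.5382^2·0.8428^0 = +0.289656
  k=1: (−1)^1·1.0000/(1)·0.5382^0·0.8428^2 = -0.710344
d^1_{0,0}(2.005) = +0.289656 -0.710344 = -0.420688
|D^1_{0,0}|² = |d^1_{0,0}(β)|² = (-0.420688)² = 0.176978 (the z-rotation phases have unit modulus)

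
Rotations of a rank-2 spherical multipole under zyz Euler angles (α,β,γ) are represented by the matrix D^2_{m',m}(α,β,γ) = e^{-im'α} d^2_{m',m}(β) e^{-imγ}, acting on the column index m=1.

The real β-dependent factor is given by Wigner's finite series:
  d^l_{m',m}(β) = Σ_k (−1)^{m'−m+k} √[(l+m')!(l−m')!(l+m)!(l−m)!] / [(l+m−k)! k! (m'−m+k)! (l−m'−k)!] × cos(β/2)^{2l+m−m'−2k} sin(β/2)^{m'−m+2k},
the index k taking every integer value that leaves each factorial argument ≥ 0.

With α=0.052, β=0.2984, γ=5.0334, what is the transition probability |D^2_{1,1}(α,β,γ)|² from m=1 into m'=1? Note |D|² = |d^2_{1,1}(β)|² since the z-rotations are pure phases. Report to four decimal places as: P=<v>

Split into d^2_{1,1}(β=0.2984) × two z-phases.
c=cos(0.2984/2)=0.988890, s=sin(0.2984/2)=0.148647; N=√[6·1·6·1]=6.000000
Admissible k: 0..1 (factorial args all ≥0)
  k=0: (−1)^0·6.0000/(6)·0.9889^4·0.1486^0 = +0.956296
  k=1: (−1)^1·6.0000/(2)·0.9889^2·0.1486^2 = -0.064823
d^2_{1,1}(0.2984) = +0.956296 -0.064823 = +0.891473
|D^2_{1,1}|² = |d^2_{1,1}(β)|² = (+0.891473)² = 0.794724 (the z-rotation phases have unit modulus)

P=0.7947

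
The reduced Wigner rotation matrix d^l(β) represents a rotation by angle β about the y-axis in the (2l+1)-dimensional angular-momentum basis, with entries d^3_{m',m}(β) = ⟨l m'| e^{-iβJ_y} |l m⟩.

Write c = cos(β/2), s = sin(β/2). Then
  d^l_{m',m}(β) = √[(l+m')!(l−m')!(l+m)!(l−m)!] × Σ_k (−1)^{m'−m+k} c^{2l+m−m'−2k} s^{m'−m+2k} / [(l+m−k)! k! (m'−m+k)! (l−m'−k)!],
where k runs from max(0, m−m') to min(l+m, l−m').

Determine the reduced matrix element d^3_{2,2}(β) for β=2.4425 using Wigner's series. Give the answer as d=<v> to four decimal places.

d=-0.0591

d^3_{2,2}(β=2.4425) via Wigner's sum:
Half-angle: c=0.342472, s=0.939528. N=√(120·1·120·1)=120.000000
Admissible k: 0..1 (factorial args all ≥0)
  k=0: (−1)^0·120.0000/(120)·0.3425^6·0.9395^0 = +0.001613
  k=1: (−1)^1·120.0000/(24)·0.3425^4·0.9395^2 = -0.060714
d^3_{2,2}(2.4425) = +0.001613 -0.060714 = -0.059100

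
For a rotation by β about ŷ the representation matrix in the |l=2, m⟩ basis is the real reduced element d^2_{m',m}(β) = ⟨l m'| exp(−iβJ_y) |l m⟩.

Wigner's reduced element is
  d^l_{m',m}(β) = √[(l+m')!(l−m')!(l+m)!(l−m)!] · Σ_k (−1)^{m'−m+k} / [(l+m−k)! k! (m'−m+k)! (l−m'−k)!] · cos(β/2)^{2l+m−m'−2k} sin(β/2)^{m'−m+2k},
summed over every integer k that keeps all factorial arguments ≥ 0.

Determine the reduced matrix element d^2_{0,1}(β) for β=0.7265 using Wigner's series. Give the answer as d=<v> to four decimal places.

d=0.6081

d^2_{0,1}(β=0.7265) via Wigner's sum:
With c≡cos(β/2)=0.934747 and s≡sin(β/2)=0.355314, N=[2·2·6·1]^{1/2}=4.898979
Admissible k: 1..2 (factorial args all ≥0)
  k=1: (−1)^0·4.8990/(2)·0.9347^3·0.3553^1 = +0.710837
  k=2: (−1)^1·4.8990/(2)·0.9347^1·0.3553^3 = -0.102709
d^2_{0,1}(0.7265) = +0.710837 -0.102709 = +0.608129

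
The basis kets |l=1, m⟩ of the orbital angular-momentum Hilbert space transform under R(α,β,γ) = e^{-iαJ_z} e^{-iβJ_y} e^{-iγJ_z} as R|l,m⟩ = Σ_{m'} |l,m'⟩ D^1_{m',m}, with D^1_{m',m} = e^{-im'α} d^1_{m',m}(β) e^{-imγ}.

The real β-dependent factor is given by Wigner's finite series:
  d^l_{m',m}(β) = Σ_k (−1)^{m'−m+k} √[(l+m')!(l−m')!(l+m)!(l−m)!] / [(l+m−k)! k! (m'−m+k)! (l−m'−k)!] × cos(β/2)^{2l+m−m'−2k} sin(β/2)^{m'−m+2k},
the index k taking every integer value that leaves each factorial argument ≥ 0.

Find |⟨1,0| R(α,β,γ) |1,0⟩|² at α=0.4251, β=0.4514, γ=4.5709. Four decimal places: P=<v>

P=0.8097

Split into d^1_{0,0}(β=0.4514) × two z-phases.
Half-angle: c=0.974638, s=0.223789. N=√(1·1·1·1)=1.000000
Admissible k: 0..1 (factorial args all ≥0)
  k=0: (−1)^0·1.0000/(1)·0.9746^2·0.2238^0 = +0.949919
  k=1: (−1)^1·1.0000/(1)·0.9746^0·0.2238^2 = -0.050081
d^1_{0,0}(0.4514) = +0.949919 -0.050081 = +0.899837
|D^1_{0,0}|² = |d^1_{0,0}(β)|² = (+0.899837)² = 0.809707 (the z-rotation phases have unit modulus)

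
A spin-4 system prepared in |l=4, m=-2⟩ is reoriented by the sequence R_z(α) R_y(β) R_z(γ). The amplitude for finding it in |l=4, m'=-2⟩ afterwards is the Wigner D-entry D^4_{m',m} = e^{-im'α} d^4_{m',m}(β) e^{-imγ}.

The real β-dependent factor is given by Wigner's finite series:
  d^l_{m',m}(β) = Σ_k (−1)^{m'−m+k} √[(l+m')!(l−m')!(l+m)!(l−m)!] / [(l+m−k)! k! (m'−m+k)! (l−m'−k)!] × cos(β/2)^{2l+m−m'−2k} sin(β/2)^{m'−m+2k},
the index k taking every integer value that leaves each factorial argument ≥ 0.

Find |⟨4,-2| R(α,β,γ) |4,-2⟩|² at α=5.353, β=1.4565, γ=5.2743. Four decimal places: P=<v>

P=0.0082

Split into d^4_{-2,-2}(β=1.4565) × two z-phases.
With c≡cos(β/2)=0.746340 and s≡sin(β/2)=0.665565, N=[2·720·2·720]^{1/2}=1440.000000
Admissible k: 0..2 (factorial args all ≥0)
  k=0: (−1)^0·1440.0000/(1440)·0.7463^8·0.6656^0 = +0.096271
  k=1: (−1)^1·1440.0000/(120)·0.7463^6·0.6656^2 = -0.918719
  k=2: (−1)^2·1440.0000/(96)·0.7463^4·0.6656^4 = +0.913271
d^4_{-2,-2}(1.4565) = +0.096271 -0.918719 +0.913271 = +0.090822
|D^4_{-2,-2}|² = |d^4_{-2,-2}(β)|² = (+0.090822)² = 0.008249 (the z-rotation phases have unit modulus)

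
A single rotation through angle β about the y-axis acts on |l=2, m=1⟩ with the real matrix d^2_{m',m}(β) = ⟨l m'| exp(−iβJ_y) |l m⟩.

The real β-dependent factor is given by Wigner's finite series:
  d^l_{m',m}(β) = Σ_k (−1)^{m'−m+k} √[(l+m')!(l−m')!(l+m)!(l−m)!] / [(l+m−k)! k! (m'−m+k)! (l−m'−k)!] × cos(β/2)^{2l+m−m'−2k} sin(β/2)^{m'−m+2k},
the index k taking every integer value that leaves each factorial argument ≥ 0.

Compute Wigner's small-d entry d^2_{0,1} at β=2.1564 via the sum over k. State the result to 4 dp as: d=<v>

d=-0.5641

d^2_{0,1}(β=2.1564) via Wigner's sum:
With c≡cos(β/2)=0.472915 and s≡sin(β/2)=0.881108, N=[2·2·6·1]^{1/2}=4.898979
k∈{1,2} keeps every argument non-negative
  k=1: (−1)^0·4.8990/(2)·0.4729^3·0.8811^1 = +0.228273
  k=2: (−1)^1·4.8990/(2)·0.4729^1·0.8811^3 = -0.792403
d^2_{0,1}(2.1564) = +0.228273 -0.792403 = -0.564130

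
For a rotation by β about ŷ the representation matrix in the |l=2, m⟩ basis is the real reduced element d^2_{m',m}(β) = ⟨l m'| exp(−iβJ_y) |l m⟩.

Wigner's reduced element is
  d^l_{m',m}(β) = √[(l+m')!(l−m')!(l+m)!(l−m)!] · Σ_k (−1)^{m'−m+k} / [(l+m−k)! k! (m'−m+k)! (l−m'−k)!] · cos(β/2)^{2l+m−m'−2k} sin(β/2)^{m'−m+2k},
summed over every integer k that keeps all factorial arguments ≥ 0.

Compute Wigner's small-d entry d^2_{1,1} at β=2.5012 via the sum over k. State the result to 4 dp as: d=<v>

d=-0.2579

d^2_{1,1}(β=2.5012) via Wigner's sum:
Half-angle: c=0.314753, s=0.949174. N=√(6·1·6·1)=6.000000
k∈{0,1} keeps every argument non-negative
  k=0: (−1)^0·6.0000/(6)·0.3148^4·0.9492^0 = +0.009815
  k=1: (−1)^1·6.0000/(2)·0.3148^2·0.9492^2 = -0.267764
d^2_{1,1}(2.5012) = +0.009815 -0.267764 = -0.257949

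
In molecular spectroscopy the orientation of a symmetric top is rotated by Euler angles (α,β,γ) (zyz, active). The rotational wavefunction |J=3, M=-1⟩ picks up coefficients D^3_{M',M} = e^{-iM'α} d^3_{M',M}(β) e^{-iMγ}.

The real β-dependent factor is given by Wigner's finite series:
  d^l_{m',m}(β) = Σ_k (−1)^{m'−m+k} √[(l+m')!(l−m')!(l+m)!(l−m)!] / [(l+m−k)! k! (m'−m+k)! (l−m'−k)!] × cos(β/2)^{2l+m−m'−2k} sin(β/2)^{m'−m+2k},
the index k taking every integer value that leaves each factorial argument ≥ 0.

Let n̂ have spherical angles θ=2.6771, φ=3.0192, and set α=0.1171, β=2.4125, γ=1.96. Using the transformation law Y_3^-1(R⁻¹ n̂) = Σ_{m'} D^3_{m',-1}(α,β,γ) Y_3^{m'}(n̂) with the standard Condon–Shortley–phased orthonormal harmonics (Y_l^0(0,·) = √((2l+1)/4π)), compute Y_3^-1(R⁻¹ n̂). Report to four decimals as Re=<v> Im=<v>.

Need the full column D^3_{m',-1} for m'=−3..3 at α=0.1171, β=2.4125, γ=1.96.
cos(β/2)=0.356525, sin(β/2)=0.934286
d^3_{-3,-1}: single k=2 term ⇒ +0.054622;  D = -0.036851+0.040318i
d^3_{-2,-1}: k∈[1..2] ⇒ +0.017019 -0.233744 = -0.216725;  D = +0.126525-0.175958i
d^3_{-1,-1}: k∈[0..2] ⇒ +0.002054 -0.112827 +0.581100 = +0.470327;  D = -0.228084+0.411321i
d^3_{0,-1}: k∈[0..2] ⇒ -0.018643 +0.384081 -0.879183 = -0.513746;  D = +0.194942-0.475324i
d^3_{1,-1}: k∈[0..2] ⇒ +0.084620 -0.774800 +0.665086 = -0.025094;  D = +0.006744-0.024171i
d^3_{2,-1}: k∈[0..1] ⇒ -0.233744 +0.802581 = +0.568837;  D = -0.087819+0.562017i
d^3_{3,-1}: single k=0 term ⇒ +0.375099;  D = -0.014214+0.374829i
Y_3^{m'}(θ=2.6771,φ=3.0192) and Σ D·Y over m':
  (-0.0369+0.0403i)·(-0.0350-0.0135i)  (+0.1265-0.1760i)·(-0.1779-0.0444i)  (-0.2281+0.4113i)·(-0.4306-0.0530i)  (+0.1949-0.4753i)·(-0.3325+0.0000i)  (+0.0067-0.0242i)·(+0.4306-0.0530i)  (-0.0878+0.5620i)·(-0.1779+0.0444i)  (-0.0142+0.3748i)·(+0.0350-0.0135i)
Y_3^-1(R⁻¹ n̂) = +0.023504-0.083549i

Re=0.0235 Im=-0.0835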